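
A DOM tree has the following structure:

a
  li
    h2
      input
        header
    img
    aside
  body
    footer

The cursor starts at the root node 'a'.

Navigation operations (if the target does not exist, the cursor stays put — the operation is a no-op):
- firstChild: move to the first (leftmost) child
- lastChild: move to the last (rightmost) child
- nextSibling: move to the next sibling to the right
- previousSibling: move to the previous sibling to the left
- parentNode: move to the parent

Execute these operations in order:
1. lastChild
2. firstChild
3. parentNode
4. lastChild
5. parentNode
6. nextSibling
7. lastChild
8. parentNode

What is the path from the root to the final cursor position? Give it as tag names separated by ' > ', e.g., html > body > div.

Answer: a > body

Derivation:
After 1 (lastChild): body
After 2 (firstChild): footer
After 3 (parentNode): body
After 4 (lastChild): footer
After 5 (parentNode): body
After 6 (nextSibling): body (no-op, stayed)
After 7 (lastChild): footer
After 8 (parentNode): body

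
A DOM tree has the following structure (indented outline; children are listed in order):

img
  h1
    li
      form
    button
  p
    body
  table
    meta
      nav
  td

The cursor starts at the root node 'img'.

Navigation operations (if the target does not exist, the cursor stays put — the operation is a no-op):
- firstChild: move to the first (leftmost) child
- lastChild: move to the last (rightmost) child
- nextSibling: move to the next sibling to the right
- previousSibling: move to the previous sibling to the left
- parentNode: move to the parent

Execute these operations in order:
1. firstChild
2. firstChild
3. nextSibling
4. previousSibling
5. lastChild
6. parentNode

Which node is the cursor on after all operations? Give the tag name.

Answer: li

Derivation:
After 1 (firstChild): h1
After 2 (firstChild): li
After 3 (nextSibling): button
After 4 (previousSibling): li
After 5 (lastChild): form
After 6 (parentNode): li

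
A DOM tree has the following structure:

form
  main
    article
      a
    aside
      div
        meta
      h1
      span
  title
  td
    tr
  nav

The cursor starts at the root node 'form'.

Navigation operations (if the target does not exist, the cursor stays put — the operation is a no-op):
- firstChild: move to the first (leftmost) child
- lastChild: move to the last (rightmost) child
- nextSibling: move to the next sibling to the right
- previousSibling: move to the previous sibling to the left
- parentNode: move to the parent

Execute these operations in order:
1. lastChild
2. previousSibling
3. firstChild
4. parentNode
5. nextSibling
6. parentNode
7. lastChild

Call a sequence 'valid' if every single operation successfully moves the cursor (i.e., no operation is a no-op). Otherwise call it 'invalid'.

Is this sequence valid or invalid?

After 1 (lastChild): nav
After 2 (previousSibling): td
After 3 (firstChild): tr
After 4 (parentNode): td
After 5 (nextSibling): nav
After 6 (parentNode): form
After 7 (lastChild): nav

Answer: valid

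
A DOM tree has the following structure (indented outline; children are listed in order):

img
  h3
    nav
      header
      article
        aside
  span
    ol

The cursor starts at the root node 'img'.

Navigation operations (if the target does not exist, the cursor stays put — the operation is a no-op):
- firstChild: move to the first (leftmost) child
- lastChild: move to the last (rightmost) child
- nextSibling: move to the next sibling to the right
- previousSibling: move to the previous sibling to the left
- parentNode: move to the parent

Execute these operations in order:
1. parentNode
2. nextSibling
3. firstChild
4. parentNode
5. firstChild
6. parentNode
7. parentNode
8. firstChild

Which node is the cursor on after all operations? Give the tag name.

Answer: h3

Derivation:
After 1 (parentNode): img (no-op, stayed)
After 2 (nextSibling): img (no-op, stayed)
After 3 (firstChild): h3
After 4 (parentNode): img
After 5 (firstChild): h3
After 6 (parentNode): img
After 7 (parentNode): img (no-op, stayed)
After 8 (firstChild): h3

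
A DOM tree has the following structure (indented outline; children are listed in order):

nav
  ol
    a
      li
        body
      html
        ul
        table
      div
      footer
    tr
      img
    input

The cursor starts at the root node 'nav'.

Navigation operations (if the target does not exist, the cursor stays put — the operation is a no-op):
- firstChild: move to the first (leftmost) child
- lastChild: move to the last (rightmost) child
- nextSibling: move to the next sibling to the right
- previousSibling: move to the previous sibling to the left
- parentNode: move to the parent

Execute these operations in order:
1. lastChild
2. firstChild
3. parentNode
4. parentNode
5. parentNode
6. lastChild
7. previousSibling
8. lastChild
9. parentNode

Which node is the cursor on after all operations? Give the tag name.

Answer: ol

Derivation:
After 1 (lastChild): ol
After 2 (firstChild): a
After 3 (parentNode): ol
After 4 (parentNode): nav
After 5 (parentNode): nav (no-op, stayed)
After 6 (lastChild): ol
After 7 (previousSibling): ol (no-op, stayed)
After 8 (lastChild): input
After 9 (parentNode): ol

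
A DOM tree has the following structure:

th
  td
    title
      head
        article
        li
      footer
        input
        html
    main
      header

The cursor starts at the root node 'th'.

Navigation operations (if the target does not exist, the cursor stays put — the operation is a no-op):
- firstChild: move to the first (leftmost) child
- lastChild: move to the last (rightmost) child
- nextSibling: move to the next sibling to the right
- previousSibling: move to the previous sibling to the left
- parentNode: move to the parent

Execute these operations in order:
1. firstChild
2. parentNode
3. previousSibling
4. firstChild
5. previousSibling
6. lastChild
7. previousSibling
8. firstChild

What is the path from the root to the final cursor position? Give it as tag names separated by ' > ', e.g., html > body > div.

After 1 (firstChild): td
After 2 (parentNode): th
After 3 (previousSibling): th (no-op, stayed)
After 4 (firstChild): td
After 5 (previousSibling): td (no-op, stayed)
After 6 (lastChild): main
After 7 (previousSibling): title
After 8 (firstChild): head

Answer: th > td > title > head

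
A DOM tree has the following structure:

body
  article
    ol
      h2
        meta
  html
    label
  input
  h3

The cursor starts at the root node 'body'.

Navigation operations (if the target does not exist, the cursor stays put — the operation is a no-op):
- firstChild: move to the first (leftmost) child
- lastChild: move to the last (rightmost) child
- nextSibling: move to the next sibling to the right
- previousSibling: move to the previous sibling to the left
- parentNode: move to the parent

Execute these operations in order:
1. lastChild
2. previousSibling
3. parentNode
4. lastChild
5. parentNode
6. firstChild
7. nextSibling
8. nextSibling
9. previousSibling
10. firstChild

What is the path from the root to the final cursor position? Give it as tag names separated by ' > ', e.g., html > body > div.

Answer: body > html > label

Derivation:
After 1 (lastChild): h3
After 2 (previousSibling): input
After 3 (parentNode): body
After 4 (lastChild): h3
After 5 (parentNode): body
After 6 (firstChild): article
After 7 (nextSibling): html
After 8 (nextSibling): input
After 9 (previousSibling): html
After 10 (firstChild): label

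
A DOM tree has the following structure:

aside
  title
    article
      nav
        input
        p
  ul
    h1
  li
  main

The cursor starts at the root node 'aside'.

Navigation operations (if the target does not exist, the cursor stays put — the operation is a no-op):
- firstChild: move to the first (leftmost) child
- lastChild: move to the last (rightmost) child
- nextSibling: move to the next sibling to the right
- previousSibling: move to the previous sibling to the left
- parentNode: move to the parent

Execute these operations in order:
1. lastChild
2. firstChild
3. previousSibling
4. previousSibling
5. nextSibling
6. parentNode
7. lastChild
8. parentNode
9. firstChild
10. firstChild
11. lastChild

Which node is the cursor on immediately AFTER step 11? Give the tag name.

Answer: nav

Derivation:
After 1 (lastChild): main
After 2 (firstChild): main (no-op, stayed)
After 3 (previousSibling): li
After 4 (previousSibling): ul
After 5 (nextSibling): li
After 6 (parentNode): aside
After 7 (lastChild): main
After 8 (parentNode): aside
After 9 (firstChild): title
After 10 (firstChild): article
After 11 (lastChild): nav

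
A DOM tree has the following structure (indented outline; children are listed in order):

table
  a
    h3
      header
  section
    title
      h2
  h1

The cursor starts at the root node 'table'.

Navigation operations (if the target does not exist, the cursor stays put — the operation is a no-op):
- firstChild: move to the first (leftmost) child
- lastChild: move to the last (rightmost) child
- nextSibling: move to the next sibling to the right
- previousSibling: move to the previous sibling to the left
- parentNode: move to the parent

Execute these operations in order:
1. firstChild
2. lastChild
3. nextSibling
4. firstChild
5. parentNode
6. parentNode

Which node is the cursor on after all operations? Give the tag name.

After 1 (firstChild): a
After 2 (lastChild): h3
After 3 (nextSibling): h3 (no-op, stayed)
After 4 (firstChild): header
After 5 (parentNode): h3
After 6 (parentNode): a

Answer: a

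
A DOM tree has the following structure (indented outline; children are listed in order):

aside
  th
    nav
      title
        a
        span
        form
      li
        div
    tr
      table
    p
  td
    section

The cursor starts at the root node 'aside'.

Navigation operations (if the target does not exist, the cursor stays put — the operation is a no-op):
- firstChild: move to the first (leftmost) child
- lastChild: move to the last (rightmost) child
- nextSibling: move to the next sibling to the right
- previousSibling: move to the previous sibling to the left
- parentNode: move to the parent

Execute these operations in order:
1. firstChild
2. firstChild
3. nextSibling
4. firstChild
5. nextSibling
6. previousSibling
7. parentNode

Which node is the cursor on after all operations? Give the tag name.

After 1 (firstChild): th
After 2 (firstChild): nav
After 3 (nextSibling): tr
After 4 (firstChild): table
After 5 (nextSibling): table (no-op, stayed)
After 6 (previousSibling): table (no-op, stayed)
After 7 (parentNode): tr

Answer: tr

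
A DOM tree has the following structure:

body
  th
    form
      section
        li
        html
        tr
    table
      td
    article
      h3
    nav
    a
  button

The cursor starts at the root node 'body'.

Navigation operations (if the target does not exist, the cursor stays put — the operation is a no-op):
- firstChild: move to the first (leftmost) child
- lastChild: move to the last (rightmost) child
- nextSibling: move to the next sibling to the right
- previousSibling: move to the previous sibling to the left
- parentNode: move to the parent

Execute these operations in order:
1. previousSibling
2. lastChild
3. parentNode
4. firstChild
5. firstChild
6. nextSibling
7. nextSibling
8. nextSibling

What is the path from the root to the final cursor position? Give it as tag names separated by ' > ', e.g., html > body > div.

After 1 (previousSibling): body (no-op, stayed)
After 2 (lastChild): button
After 3 (parentNode): body
After 4 (firstChild): th
After 5 (firstChild): form
After 6 (nextSibling): table
After 7 (nextSibling): article
After 8 (nextSibling): nav

Answer: body > th > nav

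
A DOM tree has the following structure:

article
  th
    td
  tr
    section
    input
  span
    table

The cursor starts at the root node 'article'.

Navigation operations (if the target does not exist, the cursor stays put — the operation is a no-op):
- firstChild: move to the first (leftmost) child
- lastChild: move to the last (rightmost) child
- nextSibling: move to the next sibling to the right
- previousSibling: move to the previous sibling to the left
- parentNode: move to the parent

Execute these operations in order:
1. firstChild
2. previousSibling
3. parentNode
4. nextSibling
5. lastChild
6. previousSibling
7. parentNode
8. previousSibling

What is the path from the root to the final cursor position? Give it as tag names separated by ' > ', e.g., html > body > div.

Answer: article

Derivation:
After 1 (firstChild): th
After 2 (previousSibling): th (no-op, stayed)
After 3 (parentNode): article
After 4 (nextSibling): article (no-op, stayed)
After 5 (lastChild): span
After 6 (previousSibling): tr
After 7 (parentNode): article
After 8 (previousSibling): article (no-op, stayed)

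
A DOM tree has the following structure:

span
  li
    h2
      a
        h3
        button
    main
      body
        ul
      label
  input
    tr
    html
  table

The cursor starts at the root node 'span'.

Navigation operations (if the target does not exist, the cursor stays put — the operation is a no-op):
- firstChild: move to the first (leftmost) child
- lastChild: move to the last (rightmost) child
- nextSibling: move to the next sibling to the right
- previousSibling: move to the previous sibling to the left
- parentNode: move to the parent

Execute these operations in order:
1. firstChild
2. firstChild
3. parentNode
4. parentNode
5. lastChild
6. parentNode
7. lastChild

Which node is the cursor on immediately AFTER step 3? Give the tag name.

Answer: li

Derivation:
After 1 (firstChild): li
After 2 (firstChild): h2
After 3 (parentNode): li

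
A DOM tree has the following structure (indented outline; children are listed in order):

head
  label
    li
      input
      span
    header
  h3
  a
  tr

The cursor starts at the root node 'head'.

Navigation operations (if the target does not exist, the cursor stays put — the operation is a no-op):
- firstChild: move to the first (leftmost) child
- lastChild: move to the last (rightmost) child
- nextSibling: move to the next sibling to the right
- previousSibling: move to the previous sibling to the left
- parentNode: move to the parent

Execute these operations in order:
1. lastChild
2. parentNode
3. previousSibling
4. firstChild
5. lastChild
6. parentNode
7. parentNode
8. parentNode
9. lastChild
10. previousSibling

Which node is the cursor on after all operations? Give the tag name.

After 1 (lastChild): tr
After 2 (parentNode): head
After 3 (previousSibling): head (no-op, stayed)
After 4 (firstChild): label
After 5 (lastChild): header
After 6 (parentNode): label
After 7 (parentNode): head
After 8 (parentNode): head (no-op, stayed)
After 9 (lastChild): tr
After 10 (previousSibling): a

Answer: a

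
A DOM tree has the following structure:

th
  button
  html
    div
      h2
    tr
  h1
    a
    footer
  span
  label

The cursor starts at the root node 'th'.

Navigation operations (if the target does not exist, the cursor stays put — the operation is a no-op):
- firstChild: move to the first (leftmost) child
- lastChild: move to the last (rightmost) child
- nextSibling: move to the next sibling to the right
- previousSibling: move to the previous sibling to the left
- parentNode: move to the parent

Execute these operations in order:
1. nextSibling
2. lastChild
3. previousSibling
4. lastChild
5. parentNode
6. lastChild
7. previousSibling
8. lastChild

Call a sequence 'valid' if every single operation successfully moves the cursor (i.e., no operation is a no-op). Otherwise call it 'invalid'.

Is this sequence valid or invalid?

After 1 (nextSibling): th (no-op, stayed)
After 2 (lastChild): label
After 3 (previousSibling): span
After 4 (lastChild): span (no-op, stayed)
After 5 (parentNode): th
After 6 (lastChild): label
After 7 (previousSibling): span
After 8 (lastChild): span (no-op, stayed)

Answer: invalid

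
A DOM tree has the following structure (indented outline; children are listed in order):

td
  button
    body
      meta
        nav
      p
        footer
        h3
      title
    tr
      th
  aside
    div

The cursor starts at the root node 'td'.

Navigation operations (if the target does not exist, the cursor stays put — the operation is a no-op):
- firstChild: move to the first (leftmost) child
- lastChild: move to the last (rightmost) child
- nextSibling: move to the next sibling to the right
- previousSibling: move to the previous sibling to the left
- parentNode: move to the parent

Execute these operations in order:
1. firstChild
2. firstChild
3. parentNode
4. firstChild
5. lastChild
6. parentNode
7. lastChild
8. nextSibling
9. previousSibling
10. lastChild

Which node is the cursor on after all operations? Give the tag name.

After 1 (firstChild): button
After 2 (firstChild): body
After 3 (parentNode): button
After 4 (firstChild): body
After 5 (lastChild): title
After 6 (parentNode): body
After 7 (lastChild): title
After 8 (nextSibling): title (no-op, stayed)
After 9 (previousSibling): p
After 10 (lastChild): h3

Answer: h3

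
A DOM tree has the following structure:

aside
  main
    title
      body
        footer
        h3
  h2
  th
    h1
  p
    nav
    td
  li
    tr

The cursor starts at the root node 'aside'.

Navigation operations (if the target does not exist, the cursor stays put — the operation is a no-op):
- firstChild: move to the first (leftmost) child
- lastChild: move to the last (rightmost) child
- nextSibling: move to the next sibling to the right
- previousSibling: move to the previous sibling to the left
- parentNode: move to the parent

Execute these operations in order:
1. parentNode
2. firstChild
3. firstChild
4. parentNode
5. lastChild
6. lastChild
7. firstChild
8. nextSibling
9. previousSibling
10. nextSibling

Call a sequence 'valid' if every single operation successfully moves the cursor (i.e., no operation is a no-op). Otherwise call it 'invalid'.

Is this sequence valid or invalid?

After 1 (parentNode): aside (no-op, stayed)
After 2 (firstChild): main
After 3 (firstChild): title
After 4 (parentNode): main
After 5 (lastChild): title
After 6 (lastChild): body
After 7 (firstChild): footer
After 8 (nextSibling): h3
After 9 (previousSibling): footer
After 10 (nextSibling): h3

Answer: invalid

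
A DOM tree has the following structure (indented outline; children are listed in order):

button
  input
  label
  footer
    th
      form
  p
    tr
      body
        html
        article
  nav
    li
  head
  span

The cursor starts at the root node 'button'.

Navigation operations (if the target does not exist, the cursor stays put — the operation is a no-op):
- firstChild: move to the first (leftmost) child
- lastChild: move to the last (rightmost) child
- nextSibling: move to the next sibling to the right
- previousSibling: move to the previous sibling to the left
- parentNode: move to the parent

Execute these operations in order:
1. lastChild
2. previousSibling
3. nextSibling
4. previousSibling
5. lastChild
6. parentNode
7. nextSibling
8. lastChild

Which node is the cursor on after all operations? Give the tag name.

After 1 (lastChild): span
After 2 (previousSibling): head
After 3 (nextSibling): span
After 4 (previousSibling): head
After 5 (lastChild): head (no-op, stayed)
After 6 (parentNode): button
After 7 (nextSibling): button (no-op, stayed)
After 8 (lastChild): span

Answer: span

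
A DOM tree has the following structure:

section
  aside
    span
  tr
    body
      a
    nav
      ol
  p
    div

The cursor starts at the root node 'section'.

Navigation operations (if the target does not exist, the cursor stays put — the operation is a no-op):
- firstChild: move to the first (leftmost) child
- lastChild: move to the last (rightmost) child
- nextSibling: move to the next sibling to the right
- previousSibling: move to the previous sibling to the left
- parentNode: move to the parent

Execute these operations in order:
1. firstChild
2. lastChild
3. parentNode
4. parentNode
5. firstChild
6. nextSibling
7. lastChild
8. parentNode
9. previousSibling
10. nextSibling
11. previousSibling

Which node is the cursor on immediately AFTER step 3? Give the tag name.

After 1 (firstChild): aside
After 2 (lastChild): span
After 3 (parentNode): aside

Answer: aside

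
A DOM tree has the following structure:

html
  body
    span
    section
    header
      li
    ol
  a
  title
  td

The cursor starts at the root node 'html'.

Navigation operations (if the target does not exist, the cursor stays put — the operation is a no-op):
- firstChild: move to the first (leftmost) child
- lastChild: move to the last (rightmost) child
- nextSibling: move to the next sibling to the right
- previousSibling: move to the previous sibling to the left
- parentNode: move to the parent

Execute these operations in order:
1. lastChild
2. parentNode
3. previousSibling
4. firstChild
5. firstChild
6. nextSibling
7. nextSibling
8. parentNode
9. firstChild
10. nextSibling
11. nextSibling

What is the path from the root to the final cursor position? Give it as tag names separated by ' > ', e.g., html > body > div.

Answer: html > body > header

Derivation:
After 1 (lastChild): td
After 2 (parentNode): html
After 3 (previousSibling): html (no-op, stayed)
After 4 (firstChild): body
After 5 (firstChild): span
After 6 (nextSibling): section
After 7 (nextSibling): header
After 8 (parentNode): body
After 9 (firstChild): span
After 10 (nextSibling): section
After 11 (nextSibling): header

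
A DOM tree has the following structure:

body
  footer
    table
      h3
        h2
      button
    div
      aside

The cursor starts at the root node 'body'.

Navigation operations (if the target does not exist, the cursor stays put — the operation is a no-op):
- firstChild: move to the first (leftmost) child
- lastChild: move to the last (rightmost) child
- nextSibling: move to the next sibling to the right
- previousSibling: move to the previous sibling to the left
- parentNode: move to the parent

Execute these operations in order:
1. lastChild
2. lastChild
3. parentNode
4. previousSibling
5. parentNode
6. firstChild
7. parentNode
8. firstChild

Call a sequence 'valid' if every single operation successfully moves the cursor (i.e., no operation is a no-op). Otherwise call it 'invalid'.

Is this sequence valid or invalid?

After 1 (lastChild): footer
After 2 (lastChild): div
After 3 (parentNode): footer
After 4 (previousSibling): footer (no-op, stayed)
After 5 (parentNode): body
After 6 (firstChild): footer
After 7 (parentNode): body
After 8 (firstChild): footer

Answer: invalid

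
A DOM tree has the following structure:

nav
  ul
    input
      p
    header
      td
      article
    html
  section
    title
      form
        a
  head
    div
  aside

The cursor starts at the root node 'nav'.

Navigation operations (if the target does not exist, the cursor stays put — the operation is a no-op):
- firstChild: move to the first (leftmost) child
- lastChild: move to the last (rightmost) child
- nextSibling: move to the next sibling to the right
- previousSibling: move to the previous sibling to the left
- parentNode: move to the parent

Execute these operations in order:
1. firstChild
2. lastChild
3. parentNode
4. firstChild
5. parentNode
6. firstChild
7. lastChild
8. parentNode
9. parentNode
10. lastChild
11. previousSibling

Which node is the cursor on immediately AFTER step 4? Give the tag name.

Answer: input

Derivation:
After 1 (firstChild): ul
After 2 (lastChild): html
After 3 (parentNode): ul
After 4 (firstChild): input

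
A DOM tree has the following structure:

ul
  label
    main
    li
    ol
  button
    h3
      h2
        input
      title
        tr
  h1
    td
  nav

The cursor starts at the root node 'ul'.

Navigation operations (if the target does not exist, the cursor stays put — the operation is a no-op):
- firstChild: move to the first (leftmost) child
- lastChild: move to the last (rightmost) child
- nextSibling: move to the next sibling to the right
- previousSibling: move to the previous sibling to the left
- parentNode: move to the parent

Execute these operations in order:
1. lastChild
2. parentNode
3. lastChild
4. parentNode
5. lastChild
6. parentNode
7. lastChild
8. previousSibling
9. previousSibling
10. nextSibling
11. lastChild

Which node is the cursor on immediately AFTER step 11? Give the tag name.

Answer: td

Derivation:
After 1 (lastChild): nav
After 2 (parentNode): ul
After 3 (lastChild): nav
After 4 (parentNode): ul
After 5 (lastChild): nav
After 6 (parentNode): ul
After 7 (lastChild): nav
After 8 (previousSibling): h1
After 9 (previousSibling): button
After 10 (nextSibling): h1
After 11 (lastChild): td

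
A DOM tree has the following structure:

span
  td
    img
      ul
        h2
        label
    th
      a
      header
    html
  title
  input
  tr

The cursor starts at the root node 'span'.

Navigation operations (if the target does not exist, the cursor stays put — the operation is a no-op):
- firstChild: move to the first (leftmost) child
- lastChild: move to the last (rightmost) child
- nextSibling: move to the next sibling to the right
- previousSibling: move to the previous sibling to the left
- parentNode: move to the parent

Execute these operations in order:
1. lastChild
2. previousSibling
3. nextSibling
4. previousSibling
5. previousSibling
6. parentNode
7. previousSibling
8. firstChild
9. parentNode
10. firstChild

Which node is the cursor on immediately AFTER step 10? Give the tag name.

After 1 (lastChild): tr
After 2 (previousSibling): input
After 3 (nextSibling): tr
After 4 (previousSibling): input
After 5 (previousSibling): title
After 6 (parentNode): span
After 7 (previousSibling): span (no-op, stayed)
After 8 (firstChild): td
After 9 (parentNode): span
After 10 (firstChild): td

Answer: td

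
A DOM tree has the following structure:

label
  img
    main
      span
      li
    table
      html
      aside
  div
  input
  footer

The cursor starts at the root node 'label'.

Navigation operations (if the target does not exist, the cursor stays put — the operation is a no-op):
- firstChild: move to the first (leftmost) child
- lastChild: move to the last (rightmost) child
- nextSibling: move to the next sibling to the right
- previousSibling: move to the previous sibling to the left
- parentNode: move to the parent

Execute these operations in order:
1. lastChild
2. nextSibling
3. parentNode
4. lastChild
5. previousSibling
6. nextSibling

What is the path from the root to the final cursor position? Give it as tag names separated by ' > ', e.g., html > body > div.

After 1 (lastChild): footer
After 2 (nextSibling): footer (no-op, stayed)
After 3 (parentNode): label
After 4 (lastChild): footer
After 5 (previousSibling): input
After 6 (nextSibling): footer

Answer: label > footer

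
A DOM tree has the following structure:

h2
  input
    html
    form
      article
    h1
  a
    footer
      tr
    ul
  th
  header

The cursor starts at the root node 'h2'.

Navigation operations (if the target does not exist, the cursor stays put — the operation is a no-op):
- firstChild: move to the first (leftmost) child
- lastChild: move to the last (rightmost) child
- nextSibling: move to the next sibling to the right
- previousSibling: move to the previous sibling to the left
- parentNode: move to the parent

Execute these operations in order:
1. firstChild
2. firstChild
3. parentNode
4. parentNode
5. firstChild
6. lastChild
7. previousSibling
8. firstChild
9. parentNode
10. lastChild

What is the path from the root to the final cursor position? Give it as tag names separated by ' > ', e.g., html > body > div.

Answer: h2 > input > form > article

Derivation:
After 1 (firstChild): input
After 2 (firstChild): html
After 3 (parentNode): input
After 4 (parentNode): h2
After 5 (firstChild): input
After 6 (lastChild): h1
After 7 (previousSibling): form
After 8 (firstChild): article
After 9 (parentNode): form
After 10 (lastChild): article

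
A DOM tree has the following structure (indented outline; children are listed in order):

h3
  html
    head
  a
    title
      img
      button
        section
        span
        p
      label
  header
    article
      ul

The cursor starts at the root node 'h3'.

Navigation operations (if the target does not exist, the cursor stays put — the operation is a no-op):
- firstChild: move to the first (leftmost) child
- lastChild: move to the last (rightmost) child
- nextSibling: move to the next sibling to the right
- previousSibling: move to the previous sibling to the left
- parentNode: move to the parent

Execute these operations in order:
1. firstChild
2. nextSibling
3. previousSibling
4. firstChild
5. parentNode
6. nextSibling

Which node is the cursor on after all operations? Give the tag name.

Answer: a

Derivation:
After 1 (firstChild): html
After 2 (nextSibling): a
After 3 (previousSibling): html
After 4 (firstChild): head
After 5 (parentNode): html
After 6 (nextSibling): a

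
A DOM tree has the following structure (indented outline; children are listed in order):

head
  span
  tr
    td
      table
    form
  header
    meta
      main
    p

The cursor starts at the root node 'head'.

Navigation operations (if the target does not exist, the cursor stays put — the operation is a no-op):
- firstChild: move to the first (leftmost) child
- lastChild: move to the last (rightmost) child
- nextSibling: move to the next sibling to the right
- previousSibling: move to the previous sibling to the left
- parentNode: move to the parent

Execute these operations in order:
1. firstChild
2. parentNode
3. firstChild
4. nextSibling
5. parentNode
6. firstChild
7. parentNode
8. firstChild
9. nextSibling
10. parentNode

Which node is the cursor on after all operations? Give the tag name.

Answer: head

Derivation:
After 1 (firstChild): span
After 2 (parentNode): head
After 3 (firstChild): span
After 4 (nextSibling): tr
After 5 (parentNode): head
After 6 (firstChild): span
After 7 (parentNode): head
After 8 (firstChild): span
After 9 (nextSibling): tr
After 10 (parentNode): head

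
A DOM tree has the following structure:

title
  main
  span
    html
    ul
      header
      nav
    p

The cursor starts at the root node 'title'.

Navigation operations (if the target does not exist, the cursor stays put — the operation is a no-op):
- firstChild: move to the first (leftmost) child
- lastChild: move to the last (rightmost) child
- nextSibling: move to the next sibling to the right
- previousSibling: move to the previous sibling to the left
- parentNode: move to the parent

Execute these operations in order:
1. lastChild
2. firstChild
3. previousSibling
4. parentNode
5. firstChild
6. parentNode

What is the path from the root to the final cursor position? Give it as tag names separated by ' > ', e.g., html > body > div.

After 1 (lastChild): span
After 2 (firstChild): html
After 3 (previousSibling): html (no-op, stayed)
After 4 (parentNode): span
After 5 (firstChild): html
After 6 (parentNode): span

Answer: title > span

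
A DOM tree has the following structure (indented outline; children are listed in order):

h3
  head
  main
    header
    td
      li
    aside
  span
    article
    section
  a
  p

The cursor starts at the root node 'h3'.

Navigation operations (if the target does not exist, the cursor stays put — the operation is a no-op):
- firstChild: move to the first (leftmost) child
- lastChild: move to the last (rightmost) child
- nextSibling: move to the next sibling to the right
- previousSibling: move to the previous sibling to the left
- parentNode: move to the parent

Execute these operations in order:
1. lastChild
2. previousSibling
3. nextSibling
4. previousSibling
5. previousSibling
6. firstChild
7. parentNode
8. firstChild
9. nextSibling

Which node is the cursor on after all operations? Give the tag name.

After 1 (lastChild): p
After 2 (previousSibling): a
After 3 (nextSibling): p
After 4 (previousSibling): a
After 5 (previousSibling): span
After 6 (firstChild): article
After 7 (parentNode): span
After 8 (firstChild): article
After 9 (nextSibling): section

Answer: section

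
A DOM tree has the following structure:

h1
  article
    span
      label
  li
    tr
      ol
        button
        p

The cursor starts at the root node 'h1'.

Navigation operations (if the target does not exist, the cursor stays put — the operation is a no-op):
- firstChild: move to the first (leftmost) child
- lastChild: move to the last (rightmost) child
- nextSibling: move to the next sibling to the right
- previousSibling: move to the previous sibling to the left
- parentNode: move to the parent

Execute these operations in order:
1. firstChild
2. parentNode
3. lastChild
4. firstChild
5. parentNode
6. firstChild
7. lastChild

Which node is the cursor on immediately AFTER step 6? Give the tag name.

After 1 (firstChild): article
After 2 (parentNode): h1
After 3 (lastChild): li
After 4 (firstChild): tr
After 5 (parentNode): li
After 6 (firstChild): tr

Answer: tr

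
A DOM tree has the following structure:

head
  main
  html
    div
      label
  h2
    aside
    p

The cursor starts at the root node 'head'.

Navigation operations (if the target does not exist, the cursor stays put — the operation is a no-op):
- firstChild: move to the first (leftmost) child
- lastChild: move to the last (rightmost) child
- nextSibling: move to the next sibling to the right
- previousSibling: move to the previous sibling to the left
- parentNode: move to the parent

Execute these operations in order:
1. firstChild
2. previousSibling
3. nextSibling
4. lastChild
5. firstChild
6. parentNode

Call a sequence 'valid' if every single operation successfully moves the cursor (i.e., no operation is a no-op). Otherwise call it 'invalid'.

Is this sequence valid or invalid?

After 1 (firstChild): main
After 2 (previousSibling): main (no-op, stayed)
After 3 (nextSibling): html
After 4 (lastChild): div
After 5 (firstChild): label
After 6 (parentNode): div

Answer: invalid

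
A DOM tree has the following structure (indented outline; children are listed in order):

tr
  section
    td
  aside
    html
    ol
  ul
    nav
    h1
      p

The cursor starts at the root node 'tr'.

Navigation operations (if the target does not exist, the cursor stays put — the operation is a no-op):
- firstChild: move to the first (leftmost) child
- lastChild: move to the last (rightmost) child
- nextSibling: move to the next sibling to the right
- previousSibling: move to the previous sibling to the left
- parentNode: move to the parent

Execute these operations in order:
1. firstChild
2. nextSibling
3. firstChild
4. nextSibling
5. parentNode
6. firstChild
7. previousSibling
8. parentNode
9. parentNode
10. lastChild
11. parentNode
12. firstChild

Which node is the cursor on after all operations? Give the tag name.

Answer: section

Derivation:
After 1 (firstChild): section
After 2 (nextSibling): aside
After 3 (firstChild): html
After 4 (nextSibling): ol
After 5 (parentNode): aside
After 6 (firstChild): html
After 7 (previousSibling): html (no-op, stayed)
After 8 (parentNode): aside
After 9 (parentNode): tr
After 10 (lastChild): ul
After 11 (parentNode): tr
After 12 (firstChild): section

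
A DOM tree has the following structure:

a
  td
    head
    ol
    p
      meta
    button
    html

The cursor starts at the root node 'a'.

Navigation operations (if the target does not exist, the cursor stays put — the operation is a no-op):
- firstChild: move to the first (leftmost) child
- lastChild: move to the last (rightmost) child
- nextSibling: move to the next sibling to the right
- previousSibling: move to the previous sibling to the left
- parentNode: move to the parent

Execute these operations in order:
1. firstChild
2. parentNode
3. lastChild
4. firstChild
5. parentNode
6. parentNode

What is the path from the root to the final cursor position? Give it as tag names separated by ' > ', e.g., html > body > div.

Answer: a

Derivation:
After 1 (firstChild): td
After 2 (parentNode): a
After 3 (lastChild): td
After 4 (firstChild): head
After 5 (parentNode): td
After 6 (parentNode): a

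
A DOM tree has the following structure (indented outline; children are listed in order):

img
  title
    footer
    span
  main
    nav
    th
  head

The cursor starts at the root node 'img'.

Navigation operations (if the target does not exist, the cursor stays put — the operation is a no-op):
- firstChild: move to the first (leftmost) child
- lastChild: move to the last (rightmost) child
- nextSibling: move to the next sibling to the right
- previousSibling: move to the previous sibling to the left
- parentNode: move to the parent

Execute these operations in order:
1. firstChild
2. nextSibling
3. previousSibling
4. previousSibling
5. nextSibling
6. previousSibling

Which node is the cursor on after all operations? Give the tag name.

Answer: title

Derivation:
After 1 (firstChild): title
After 2 (nextSibling): main
After 3 (previousSibling): title
After 4 (previousSibling): title (no-op, stayed)
After 5 (nextSibling): main
After 6 (previousSibling): title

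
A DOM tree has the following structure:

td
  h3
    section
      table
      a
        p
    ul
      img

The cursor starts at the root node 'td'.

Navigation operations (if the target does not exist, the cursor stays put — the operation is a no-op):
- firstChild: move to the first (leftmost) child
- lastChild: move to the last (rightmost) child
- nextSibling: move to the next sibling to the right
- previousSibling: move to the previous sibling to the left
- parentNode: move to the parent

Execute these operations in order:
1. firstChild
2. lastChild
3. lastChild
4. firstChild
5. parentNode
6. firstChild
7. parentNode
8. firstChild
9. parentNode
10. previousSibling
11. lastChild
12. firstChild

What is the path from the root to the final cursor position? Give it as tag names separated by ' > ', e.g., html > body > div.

Answer: td > h3 > section > a > p

Derivation:
After 1 (firstChild): h3
After 2 (lastChild): ul
After 3 (lastChild): img
After 4 (firstChild): img (no-op, stayed)
After 5 (parentNode): ul
After 6 (firstChild): img
After 7 (parentNode): ul
After 8 (firstChild): img
After 9 (parentNode): ul
After 10 (previousSibling): section
After 11 (lastChild): a
After 12 (firstChild): p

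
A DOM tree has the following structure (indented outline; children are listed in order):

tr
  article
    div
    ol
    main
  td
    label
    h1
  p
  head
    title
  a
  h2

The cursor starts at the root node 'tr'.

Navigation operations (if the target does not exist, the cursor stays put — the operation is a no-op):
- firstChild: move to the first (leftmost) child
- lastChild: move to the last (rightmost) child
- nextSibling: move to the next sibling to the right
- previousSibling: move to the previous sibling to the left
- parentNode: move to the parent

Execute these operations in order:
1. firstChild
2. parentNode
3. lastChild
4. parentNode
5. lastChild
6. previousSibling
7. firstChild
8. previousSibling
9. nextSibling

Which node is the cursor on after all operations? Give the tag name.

After 1 (firstChild): article
After 2 (parentNode): tr
After 3 (lastChild): h2
After 4 (parentNode): tr
After 5 (lastChild): h2
After 6 (previousSibling): a
After 7 (firstChild): a (no-op, stayed)
After 8 (previousSibling): head
After 9 (nextSibling): a

Answer: a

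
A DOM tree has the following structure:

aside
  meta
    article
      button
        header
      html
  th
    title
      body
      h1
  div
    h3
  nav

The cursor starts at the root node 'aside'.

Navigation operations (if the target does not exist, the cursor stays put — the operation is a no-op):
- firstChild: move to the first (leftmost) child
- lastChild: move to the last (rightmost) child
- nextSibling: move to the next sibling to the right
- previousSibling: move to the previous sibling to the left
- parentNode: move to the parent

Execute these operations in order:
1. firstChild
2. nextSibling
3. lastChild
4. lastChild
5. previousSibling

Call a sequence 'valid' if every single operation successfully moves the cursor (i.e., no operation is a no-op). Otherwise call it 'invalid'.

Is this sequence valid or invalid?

After 1 (firstChild): meta
After 2 (nextSibling): th
After 3 (lastChild): title
After 4 (lastChild): h1
After 5 (previousSibling): body

Answer: valid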